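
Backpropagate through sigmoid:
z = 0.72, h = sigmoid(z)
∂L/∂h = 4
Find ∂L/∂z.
∂L/∂z = 0.8808

σ(0.72) = 0.6726
σ'(0.72) = σ(0.72)(1 - σ(0.72)) = 0.6726 × 0.3274 = 0.2202
∂L/∂z = ∂L/∂h · σ'(z) = 4 × 0.2202 = 0.8808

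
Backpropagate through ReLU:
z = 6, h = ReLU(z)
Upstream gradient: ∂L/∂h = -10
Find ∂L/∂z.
∂L/∂z = -10

h = ReLU(6) = 6
Since z > 0: ∂h/∂z = 1
∂L/∂z = ∂L/∂h · ∂h/∂z = -10 × 1 = -10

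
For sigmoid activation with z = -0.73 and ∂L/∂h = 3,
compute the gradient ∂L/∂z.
∂L/∂z = 0.6583

σ(-0.73) = 0.3252
σ'(-0.73) = σ(-0.73)(1 - σ(-0.73)) = 0.3252 × 0.6748 = 0.2194
∂L/∂z = ∂L/∂h · σ'(z) = 3 × 0.2194 = 0.6583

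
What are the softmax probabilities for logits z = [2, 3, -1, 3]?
p = [0.1542, 0.4191, 0.0077, 0.4191]

exp(z) = [7.389, 20.09, 0.3679, 20.09]
Sum = 47.93
p = [0.1542, 0.4191, 0.0077, 0.4191]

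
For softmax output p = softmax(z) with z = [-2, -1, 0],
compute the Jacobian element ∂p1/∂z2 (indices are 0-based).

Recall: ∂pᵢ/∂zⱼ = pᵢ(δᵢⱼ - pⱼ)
∂p1/∂z2 = -0.1628

p = softmax(z) = [0.09003, 0.2447, 0.6652]
p1 = 0.2447, p2 = 0.6652

∂p1/∂z2 = -p1 × p2 = -0.2447 × 0.6652 = -0.1628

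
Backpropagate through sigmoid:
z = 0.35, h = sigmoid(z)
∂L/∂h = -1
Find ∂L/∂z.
∂L/∂z = -0.2425

σ(0.35) = 0.5866
σ'(0.35) = σ(0.35)(1 - σ(0.35)) = 0.5866 × 0.4134 = 0.2425
∂L/∂z = ∂L/∂h · σ'(z) = -1 × 0.2425 = -0.2425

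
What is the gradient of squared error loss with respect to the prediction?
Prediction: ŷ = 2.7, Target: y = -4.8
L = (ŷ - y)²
∂L/∂ŷ = 15.0

∂L/∂ŷ = 2(ŷ - y) = 2(2.7 - -4.8) = 2(7.5) = 15.0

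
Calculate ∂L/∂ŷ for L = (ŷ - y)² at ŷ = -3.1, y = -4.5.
∂L/∂ŷ = 2.8

∂L/∂ŷ = 2(ŷ - y) = 2(-3.1 - -4.5) = 2(1.4) = 2.8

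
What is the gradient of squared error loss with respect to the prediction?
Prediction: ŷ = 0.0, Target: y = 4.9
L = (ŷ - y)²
∂L/∂ŷ = -9.8

∂L/∂ŷ = 2(ŷ - y) = 2(0.0 - 4.9) = 2(-4.9) = -9.8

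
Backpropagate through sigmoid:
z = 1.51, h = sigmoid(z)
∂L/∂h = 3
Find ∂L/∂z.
∂L/∂z = 0.4446

σ(1.51) = 0.8191
σ'(1.51) = σ(1.51)(1 - σ(1.51)) = 0.8191 × 0.1809 = 0.1482
∂L/∂z = ∂L/∂h · σ'(z) = 3 × 0.1482 = 0.4446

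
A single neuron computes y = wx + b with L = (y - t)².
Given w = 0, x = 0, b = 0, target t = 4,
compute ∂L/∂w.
∂L/∂w = 0

y = wx + b = (0)(0) + 0 = 0
∂L/∂y = 2(y - t) = 2(0 - 4) = -8
∂y/∂w = x = 0
∂L/∂w = ∂L/∂y · ∂y/∂w = -8 × 0 = 0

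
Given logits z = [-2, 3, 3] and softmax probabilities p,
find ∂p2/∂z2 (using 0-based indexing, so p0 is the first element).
∂p2/∂z2 = 0.25

p = softmax(z) = [0.003358, 0.4983, 0.4983]
p2 = 0.4983

∂p2/∂z2 = p2(1 - p2) = 0.4983 × (1 - 0.4983) = 0.25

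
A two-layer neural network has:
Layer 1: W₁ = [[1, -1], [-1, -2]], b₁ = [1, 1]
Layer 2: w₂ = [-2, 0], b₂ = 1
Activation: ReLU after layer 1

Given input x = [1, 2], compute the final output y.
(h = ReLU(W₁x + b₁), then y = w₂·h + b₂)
y = 1

Layer 1 pre-activation: z₁ = [0, -4]
After ReLU: h = [0, 0]
Layer 2 output: y = -2×0 + 0×0 + 1 = 1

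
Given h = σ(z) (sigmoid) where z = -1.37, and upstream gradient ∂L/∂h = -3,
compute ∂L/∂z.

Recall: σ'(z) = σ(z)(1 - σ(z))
∂L/∂z = -0.4847

σ(-1.37) = 0.2026
σ'(-1.37) = σ(-1.37)(1 - σ(-1.37)) = 0.2026 × 0.7974 = 0.1616
∂L/∂z = ∂L/∂h · σ'(z) = -3 × 0.1616 = -0.4847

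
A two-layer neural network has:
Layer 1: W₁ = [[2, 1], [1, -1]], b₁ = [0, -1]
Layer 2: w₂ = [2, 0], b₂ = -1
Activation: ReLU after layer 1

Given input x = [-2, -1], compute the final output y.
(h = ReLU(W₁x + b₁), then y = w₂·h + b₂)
y = -1

Layer 1 pre-activation: z₁ = [-5, -2]
After ReLU: h = [0, 0]
Layer 2 output: y = 2×0 + 0×0 + -1 = -1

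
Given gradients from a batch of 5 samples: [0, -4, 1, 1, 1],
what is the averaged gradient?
Average gradient = -0.2

Average = (1/5)(0 + -4 + 1 + 1 + 1) = -1/5 = -0.2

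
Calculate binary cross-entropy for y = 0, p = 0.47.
L = 0.6349

L = -0·log(0.47) - 1·log(0.53) = -log(0.53) = 0.6349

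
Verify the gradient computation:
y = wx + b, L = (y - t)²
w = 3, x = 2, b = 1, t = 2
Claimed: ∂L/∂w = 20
Correct

y = (3)(2) + 1 = 7
∂L/∂y = 2(y - t) = 2(7 - 2) = 10
∂y/∂w = x = 2
∂L/∂w = 10 × 2 = 20

Claimed value: 20
Correct: The correct gradient is 20.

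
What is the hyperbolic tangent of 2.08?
0.9693

tanh(2.08) = (e^(2.08) - e^(-2.08))/(e^(2.08) + e^(-2.08)) = 0.9693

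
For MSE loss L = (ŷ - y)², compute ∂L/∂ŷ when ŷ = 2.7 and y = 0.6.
∂L/∂ŷ = 4.2

∂L/∂ŷ = 2(ŷ - y) = 2(2.7 - 0.6) = 2(2.1) = 4.2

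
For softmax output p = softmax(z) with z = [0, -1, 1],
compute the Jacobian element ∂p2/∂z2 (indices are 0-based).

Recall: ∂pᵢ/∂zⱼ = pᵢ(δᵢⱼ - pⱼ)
∂p2/∂z2 = 0.2227

p = softmax(z) = [0.2447, 0.09003, 0.6652]
p2 = 0.6652

∂p2/∂z2 = p2(1 - p2) = 0.6652 × (1 - 0.6652) = 0.2227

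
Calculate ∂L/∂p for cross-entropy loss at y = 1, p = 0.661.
∂L/∂p = -1.513

∂L/∂p = -y/p + (1-y)/(1-p) = -1/0.661 + 0 = -1.513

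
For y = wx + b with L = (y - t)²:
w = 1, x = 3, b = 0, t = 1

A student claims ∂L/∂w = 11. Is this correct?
Incorrect

y = (1)(3) + 0 = 3
∂L/∂y = 2(y - t) = 2(3 - 1) = 4
∂y/∂w = x = 3
∂L/∂w = 4 × 3 = 12

Claimed value: 11
Incorrect: The correct gradient is 12.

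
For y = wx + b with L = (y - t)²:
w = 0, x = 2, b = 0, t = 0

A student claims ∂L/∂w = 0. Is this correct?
Correct

y = (0)(2) + 0 = 0
∂L/∂y = 2(y - t) = 2(0 - 0) = 0
∂y/∂w = x = 2
∂L/∂w = 0 × 2 = 0

Claimed value: 0
Correct: The correct gradient is 0.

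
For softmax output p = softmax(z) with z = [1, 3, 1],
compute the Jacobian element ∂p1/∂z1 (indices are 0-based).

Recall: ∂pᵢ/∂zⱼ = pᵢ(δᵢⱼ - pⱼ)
∂p1/∂z1 = 0.1676

p = softmax(z) = [0.1065, 0.787, 0.1065]
p1 = 0.787

∂p1/∂z1 = p1(1 - p1) = 0.787 × (1 - 0.787) = 0.1676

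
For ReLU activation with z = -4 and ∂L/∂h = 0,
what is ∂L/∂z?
∂L/∂z = 0

h = ReLU(-4) = 0
Since z < 0: ∂h/∂z = 0
∂L/∂z = ∂L/∂h · ∂h/∂z = 0 × 0 = 0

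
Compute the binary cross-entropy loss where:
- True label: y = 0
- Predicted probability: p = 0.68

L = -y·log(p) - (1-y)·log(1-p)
L = 1.139

L = -0·log(0.68) - 1·log(0.32) = -log(0.32) = 1.139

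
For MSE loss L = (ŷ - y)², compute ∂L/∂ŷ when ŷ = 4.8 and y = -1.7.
∂L/∂ŷ = 13.0

∂L/∂ŷ = 2(ŷ - y) = 2(4.8 - -1.7) = 2(6.5) = 13.0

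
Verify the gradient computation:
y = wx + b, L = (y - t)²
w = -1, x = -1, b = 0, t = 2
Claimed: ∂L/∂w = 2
Correct

y = (-1)(-1) + 0 = 1
∂L/∂y = 2(y - t) = 2(1 - 2) = -2
∂y/∂w = x = -1
∂L/∂w = -2 × -1 = 2

Claimed value: 2
Correct: The correct gradient is 2.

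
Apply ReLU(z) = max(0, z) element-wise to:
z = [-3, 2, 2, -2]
h = [0, 2, 2, 0]

ReLU applied element-wise: max(0,-3)=0, max(0,2)=2, max(0,2)=2, max(0,-2)=0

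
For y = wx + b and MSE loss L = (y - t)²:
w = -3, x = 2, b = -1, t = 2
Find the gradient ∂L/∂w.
∂L/∂w = -36

y = wx + b = (-3)(2) + -1 = -7
∂L/∂y = 2(y - t) = 2(-7 - 2) = -18
∂y/∂w = x = 2
∂L/∂w = ∂L/∂y · ∂y/∂w = -18 × 2 = -36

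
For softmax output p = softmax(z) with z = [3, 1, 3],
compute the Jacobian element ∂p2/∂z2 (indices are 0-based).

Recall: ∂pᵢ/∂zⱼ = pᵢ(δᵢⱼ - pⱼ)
∂p2/∂z2 = 0.249

p = softmax(z) = [0.4683, 0.06338, 0.4683]
p2 = 0.4683

∂p2/∂z2 = p2(1 - p2) = 0.4683 × (1 - 0.4683) = 0.249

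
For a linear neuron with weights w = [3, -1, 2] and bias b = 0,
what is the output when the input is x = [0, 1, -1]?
y = -3

y = (3)(0) + (-1)(1) + (2)(-1) + 0 = -3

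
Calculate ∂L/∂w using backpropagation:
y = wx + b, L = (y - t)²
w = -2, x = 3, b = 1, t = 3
∂L/∂w = -48

y = wx + b = (-2)(3) + 1 = -5
∂L/∂y = 2(y - t) = 2(-5 - 3) = -16
∂y/∂w = x = 3
∂L/∂w = ∂L/∂y · ∂y/∂w = -16 × 3 = -48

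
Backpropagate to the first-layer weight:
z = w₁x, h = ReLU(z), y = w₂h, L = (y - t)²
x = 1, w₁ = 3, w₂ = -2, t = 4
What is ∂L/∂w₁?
∂L/∂w₁ = 40

Forward pass:
z = w₁x = 3×1 = 3
h = ReLU(3) = 3
y = w₂h = -2×3 = -6

Backward pass:
∂L/∂y = 2(y - t) = 2(-6 - 4) = -20
∂y/∂h = w₂ = -2
∂h/∂z = 1 (ReLU derivative)
∂z/∂w₁ = x = 1

∂L/∂w₁ = -20 × -2 × 1 × 1 = 40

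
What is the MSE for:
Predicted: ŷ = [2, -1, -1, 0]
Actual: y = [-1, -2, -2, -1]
MSE = 3

MSE = (1/4)((2--1)² + (-1--2)² + (-1--2)² + (0--1)²) = (1/4)(9 + 1 + 1 + 1) = 3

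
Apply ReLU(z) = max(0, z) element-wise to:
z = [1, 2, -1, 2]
h = [1, 2, 0, 2]

ReLU applied element-wise: max(0,1)=1, max(0,2)=2, max(0,-1)=0, max(0,2)=2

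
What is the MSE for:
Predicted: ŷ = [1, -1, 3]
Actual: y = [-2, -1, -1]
MSE = 8.333

MSE = (1/3)((1--2)² + (-1--1)² + (3--1)²) = (1/3)(9 + 0 + 16) = 8.333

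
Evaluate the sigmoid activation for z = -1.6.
0.168

sigmoid(-1.6) = 1/(1 + e^(1.6)) = 1/(1 + 4.953) = 0.168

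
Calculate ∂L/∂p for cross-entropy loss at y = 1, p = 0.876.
∂L/∂p = -1.142

∂L/∂p = -y/p + (1-y)/(1-p) = -1/0.876 + 0 = -1.142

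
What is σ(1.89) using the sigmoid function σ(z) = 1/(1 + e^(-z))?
0.8688

sigmoid(1.89) = 1/(1 + e^(-1.89)) = 1/(1 + 0.1511) = 0.8688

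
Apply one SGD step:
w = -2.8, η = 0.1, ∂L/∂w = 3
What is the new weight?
w_new = -3.1

w_new = w - η·∂L/∂w = -2.8 - 0.1×(3) = -2.8 - (0.3) = -3.1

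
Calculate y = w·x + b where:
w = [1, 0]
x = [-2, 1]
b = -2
y = -4

y = (1)(-2) + (0)(1) + -2 = -4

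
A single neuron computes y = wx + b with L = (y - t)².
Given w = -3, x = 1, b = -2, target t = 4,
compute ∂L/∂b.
∂L/∂b = -18

y = wx + b = (-3)(1) + -2 = -5
∂L/∂y = 2(y - t) = 2(-5 - 4) = -18
∂y/∂b = 1
∂L/∂b = ∂L/∂y · ∂y/∂b = -18 × 1 = -18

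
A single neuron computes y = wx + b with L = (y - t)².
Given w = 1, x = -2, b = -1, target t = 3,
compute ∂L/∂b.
∂L/∂b = -12

y = wx + b = (1)(-2) + -1 = -3
∂L/∂y = 2(y - t) = 2(-3 - 3) = -12
∂y/∂b = 1
∂L/∂b = ∂L/∂y · ∂y/∂b = -12 × 1 = -12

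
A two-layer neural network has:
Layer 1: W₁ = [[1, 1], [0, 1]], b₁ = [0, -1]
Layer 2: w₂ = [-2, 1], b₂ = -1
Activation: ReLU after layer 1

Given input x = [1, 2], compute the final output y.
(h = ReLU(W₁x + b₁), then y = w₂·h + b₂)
y = -6

Layer 1 pre-activation: z₁ = [3, 1]
After ReLU: h = [3, 1]
Layer 2 output: y = -2×3 + 1×1 + -1 = -6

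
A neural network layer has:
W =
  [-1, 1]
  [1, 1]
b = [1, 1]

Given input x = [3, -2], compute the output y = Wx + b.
y = [-4, 2]

Wx = [-1×3 + 1×-2, 1×3 + 1×-2]
   = [-5, 1]
y = Wx + b = [-5 + 1, 1 + 1] = [-4, 2]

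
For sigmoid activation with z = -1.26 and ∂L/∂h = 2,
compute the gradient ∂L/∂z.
∂L/∂z = 0.3443

σ(-1.26) = 0.221
σ'(-1.26) = σ(-1.26)(1 - σ(-1.26)) = 0.221 × 0.779 = 0.1721
∂L/∂z = ∂L/∂h · σ'(z) = 2 × 0.1721 = 0.3443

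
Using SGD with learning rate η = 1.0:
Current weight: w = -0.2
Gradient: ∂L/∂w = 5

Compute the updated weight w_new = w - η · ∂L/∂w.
w_new = -5.2

w_new = w - η·∂L/∂w = -0.2 - 1.0×(5) = -0.2 - (5) = -5.2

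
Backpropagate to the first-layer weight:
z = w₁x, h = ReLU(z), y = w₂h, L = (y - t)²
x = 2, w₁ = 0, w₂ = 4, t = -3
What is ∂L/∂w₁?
∂L/∂w₁ = 0

Forward pass:
z = w₁x = 0×2 = 0
h = ReLU(0) = 0
y = w₂h = 4×0 = 0

Backward pass:
∂L/∂y = 2(y - t) = 2(0 - -3) = 6
∂y/∂h = w₂ = 4
∂h/∂z = 0 (ReLU derivative)
∂z/∂w₁ = x = 2

∂L/∂w₁ = 6 × 4 × 0 × 2 = 0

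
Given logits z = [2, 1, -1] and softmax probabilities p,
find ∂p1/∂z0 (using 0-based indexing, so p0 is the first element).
∂p1/∂z0 = -0.183

p = softmax(z) = [0.7054, 0.2595, 0.03512]
p1 = 0.2595, p0 = 0.7054

∂p1/∂z0 = -p1 × p0 = -0.2595 × 0.7054 = -0.183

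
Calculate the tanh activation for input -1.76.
-0.9425

tanh(-1.76) = (e^(-1.76) - e^(1.76))/(e^(-1.76) + e^(1.76)) = -0.9425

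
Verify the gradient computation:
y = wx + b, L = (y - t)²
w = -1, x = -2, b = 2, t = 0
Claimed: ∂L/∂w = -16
Correct

y = (-1)(-2) + 2 = 4
∂L/∂y = 2(y - t) = 2(4 - 0) = 8
∂y/∂w = x = -2
∂L/∂w = 8 × -2 = -16

Claimed value: -16
Correct: The correct gradient is -16.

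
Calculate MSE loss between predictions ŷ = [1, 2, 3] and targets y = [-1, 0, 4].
MSE = 3

MSE = (1/3)((1--1)² + (2-0)² + (3-4)²) = (1/3)(4 + 4 + 1) = 3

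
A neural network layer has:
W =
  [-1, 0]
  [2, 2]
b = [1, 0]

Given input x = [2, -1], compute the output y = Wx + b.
y = [-1, 2]

Wx = [-1×2 + 0×-1, 2×2 + 2×-1]
   = [-2, 2]
y = Wx + b = [-2 + 1, 2 + 0] = [-1, 2]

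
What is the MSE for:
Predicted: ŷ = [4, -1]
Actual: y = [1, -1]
MSE = 4.5

MSE = (1/2)((4-1)² + (-1--1)²) = (1/2)(9 + 0) = 4.5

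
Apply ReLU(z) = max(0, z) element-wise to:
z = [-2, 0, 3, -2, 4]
h = [0, 0, 3, 0, 4]

ReLU applied element-wise: max(0,-2)=0, max(0,0)=0, max(0,3)=3, max(0,-2)=0, max(0,4)=4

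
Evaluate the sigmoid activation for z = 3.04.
0.9543

sigmoid(3.04) = 1/(1 + e^(-3.04)) = 1/(1 + 0.04783) = 0.9543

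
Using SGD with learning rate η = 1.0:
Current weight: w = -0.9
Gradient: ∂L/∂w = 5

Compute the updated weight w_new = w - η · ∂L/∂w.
w_new = -5.9

w_new = w - η·∂L/∂w = -0.9 - 1.0×(5) = -0.9 - (5) = -5.9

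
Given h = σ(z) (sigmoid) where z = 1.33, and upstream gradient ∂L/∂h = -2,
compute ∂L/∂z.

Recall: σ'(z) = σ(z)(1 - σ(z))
∂L/∂z = -0.3308

σ(1.33) = 0.7908
σ'(1.33) = σ(1.33)(1 - σ(1.33)) = 0.7908 × 0.2092 = 0.1654
∂L/∂z = ∂L/∂h · σ'(z) = -2 × 0.1654 = -0.3308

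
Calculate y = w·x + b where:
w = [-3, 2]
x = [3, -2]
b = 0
y = -13

y = (-3)(3) + (2)(-2) + 0 = -13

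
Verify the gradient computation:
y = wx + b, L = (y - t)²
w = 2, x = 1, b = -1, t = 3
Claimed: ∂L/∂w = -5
Incorrect

y = (2)(1) + -1 = 1
∂L/∂y = 2(y - t) = 2(1 - 3) = -4
∂y/∂w = x = 1
∂L/∂w = -4 × 1 = -4

Claimed value: -5
Incorrect: The correct gradient is -4.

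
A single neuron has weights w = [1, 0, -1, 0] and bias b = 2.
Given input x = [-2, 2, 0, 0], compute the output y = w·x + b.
y = 0

y = (1)(-2) + (0)(2) + (-1)(0) + (0)(0) + 2 = 0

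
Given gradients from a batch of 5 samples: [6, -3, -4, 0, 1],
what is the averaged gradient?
Average gradient = 0

Average = (1/5)(6 + -3 + -4 + 0 + 1) = 0/5 = 0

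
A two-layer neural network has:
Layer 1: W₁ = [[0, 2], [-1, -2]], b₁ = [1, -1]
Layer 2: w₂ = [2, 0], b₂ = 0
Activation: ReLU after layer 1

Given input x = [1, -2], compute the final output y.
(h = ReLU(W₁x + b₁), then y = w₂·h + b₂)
y = 0

Layer 1 pre-activation: z₁ = [-3, 2]
After ReLU: h = [0, 2]
Layer 2 output: y = 2×0 + 0×2 + 0 = 0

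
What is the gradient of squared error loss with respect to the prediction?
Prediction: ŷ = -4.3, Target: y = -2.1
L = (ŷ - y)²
∂L/∂ŷ = -4.4

∂L/∂ŷ = 2(ŷ - y) = 2(-4.3 - -2.1) = 2(-2.2) = -4.4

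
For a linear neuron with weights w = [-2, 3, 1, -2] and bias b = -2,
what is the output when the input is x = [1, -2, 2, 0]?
y = -8

y = (-2)(1) + (3)(-2) + (1)(2) + (-2)(0) + -2 = -8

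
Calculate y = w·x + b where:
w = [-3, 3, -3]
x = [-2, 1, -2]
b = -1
y = 14

y = (-3)(-2) + (3)(1) + (-3)(-2) + -1 = 14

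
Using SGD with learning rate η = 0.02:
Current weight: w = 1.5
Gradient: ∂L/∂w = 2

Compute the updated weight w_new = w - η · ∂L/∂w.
w_new = 1.46

w_new = w - η·∂L/∂w = 1.5 - 0.02×(2) = 1.5 - (0.04) = 1.46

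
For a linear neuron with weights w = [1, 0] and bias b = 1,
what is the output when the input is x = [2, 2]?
y = 3

y = (1)(2) + (0)(2) + 1 = 3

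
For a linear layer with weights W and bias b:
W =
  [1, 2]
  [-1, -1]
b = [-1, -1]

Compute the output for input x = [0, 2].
y = [3, -3]

Wx = [1×0 + 2×2, -1×0 + -1×2]
   = [4, -2]
y = Wx + b = [4 + -1, -2 + -1] = [3, -3]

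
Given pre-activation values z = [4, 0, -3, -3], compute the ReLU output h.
h = [4, 0, 0, 0]

ReLU applied element-wise: max(0,4)=4, max(0,0)=0, max(0,-3)=0, max(0,-3)=0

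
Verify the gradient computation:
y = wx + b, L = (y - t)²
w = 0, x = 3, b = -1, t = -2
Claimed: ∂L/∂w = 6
Correct

y = (0)(3) + -1 = -1
∂L/∂y = 2(y - t) = 2(-1 - -2) = 2
∂y/∂w = x = 3
∂L/∂w = 2 × 3 = 6

Claimed value: 6
Correct: The correct gradient is 6.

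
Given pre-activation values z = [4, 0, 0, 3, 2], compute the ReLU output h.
h = [4, 0, 0, 3, 2]

ReLU applied element-wise: max(0,4)=4, max(0,0)=0, max(0,0)=0, max(0,3)=3, max(0,2)=2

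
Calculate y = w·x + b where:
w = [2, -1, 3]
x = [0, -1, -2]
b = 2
y = -3

y = (2)(0) + (-1)(-1) + (3)(-2) + 2 = -3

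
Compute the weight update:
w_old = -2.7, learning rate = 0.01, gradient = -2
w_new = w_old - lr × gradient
w_new = -2.68

w_new = w - η·∂L/∂w = -2.7 - 0.01×(-2) = -2.7 - (-0.02) = -2.68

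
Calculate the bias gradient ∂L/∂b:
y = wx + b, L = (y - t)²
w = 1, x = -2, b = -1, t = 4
∂L/∂b = -14

y = wx + b = (1)(-2) + -1 = -3
∂L/∂y = 2(y - t) = 2(-3 - 4) = -14
∂y/∂b = 1
∂L/∂b = ∂L/∂y · ∂y/∂b = -14 × 1 = -14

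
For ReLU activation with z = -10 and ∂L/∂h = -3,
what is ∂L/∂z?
∂L/∂z = 0

h = ReLU(-10) = 0
Since z < 0: ∂h/∂z = 0
∂L/∂z = ∂L/∂h · ∂h/∂z = -3 × 0 = 0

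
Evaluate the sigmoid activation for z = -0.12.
0.47

sigmoid(-0.12) = 1/(1 + e^(0.12)) = 1/(1 + 1.127) = 0.47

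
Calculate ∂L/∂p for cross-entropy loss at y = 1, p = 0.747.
∂L/∂p = -1.339

∂L/∂p = -y/p + (1-y)/(1-p) = -1/0.747 + 0 = -1.339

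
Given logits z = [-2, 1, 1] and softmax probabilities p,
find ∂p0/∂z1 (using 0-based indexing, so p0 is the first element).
∂p0/∂z1 = -0.01185

p = softmax(z) = [0.02429, 0.4879, 0.4879]
p0 = 0.02429, p1 = 0.4879

∂p0/∂z1 = -p0 × p1 = -0.02429 × 0.4879 = -0.01185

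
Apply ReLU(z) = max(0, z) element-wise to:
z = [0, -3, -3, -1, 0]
h = [0, 0, 0, 0, 0]

ReLU applied element-wise: max(0,0)=0, max(0,-3)=0, max(0,-3)=0, max(0,-1)=0, max(0,0)=0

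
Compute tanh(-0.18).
-0.1781

tanh(-0.18) = (e^(-0.18) - e^(0.18))/(e^(-0.18) + e^(0.18)) = -0.1781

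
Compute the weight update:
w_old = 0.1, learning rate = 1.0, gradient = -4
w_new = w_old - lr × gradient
w_new = 4.1

w_new = w - η·∂L/∂w = 0.1 - 1.0×(-4) = 0.1 - (-4) = 4.1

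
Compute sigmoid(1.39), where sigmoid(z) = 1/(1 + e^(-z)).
0.8006

sigmoid(1.39) = 1/(1 + e^(-1.39)) = 1/(1 + 0.2491) = 0.8006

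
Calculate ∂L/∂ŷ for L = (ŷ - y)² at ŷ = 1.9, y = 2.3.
∂L/∂ŷ = -0.8

∂L/∂ŷ = 2(ŷ - y) = 2(1.9 - 2.3) = 2(-0.4) = -0.8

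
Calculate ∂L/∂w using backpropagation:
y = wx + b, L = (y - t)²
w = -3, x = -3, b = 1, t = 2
∂L/∂w = -48

y = wx + b = (-3)(-3) + 1 = 10
∂L/∂y = 2(y - t) = 2(10 - 2) = 16
∂y/∂w = x = -3
∂L/∂w = ∂L/∂y · ∂y/∂w = 16 × -3 = -48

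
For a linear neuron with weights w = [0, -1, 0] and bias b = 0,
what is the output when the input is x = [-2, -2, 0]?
y = 2

y = (0)(-2) + (-1)(-2) + (0)(0) + 0 = 2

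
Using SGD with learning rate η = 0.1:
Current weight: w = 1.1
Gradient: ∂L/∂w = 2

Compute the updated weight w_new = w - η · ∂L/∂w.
w_new = 0.9

w_new = w - η·∂L/∂w = 1.1 - 0.1×(2) = 1.1 - (0.2) = 0.9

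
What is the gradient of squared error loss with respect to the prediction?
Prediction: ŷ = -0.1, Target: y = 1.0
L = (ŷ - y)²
∂L/∂ŷ = -2.2

∂L/∂ŷ = 2(ŷ - y) = 2(-0.1 - 1.0) = 2(-1.1) = -2.2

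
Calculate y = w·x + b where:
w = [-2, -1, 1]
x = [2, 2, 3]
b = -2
y = -5

y = (-2)(2) + (-1)(2) + (1)(3) + -2 = -5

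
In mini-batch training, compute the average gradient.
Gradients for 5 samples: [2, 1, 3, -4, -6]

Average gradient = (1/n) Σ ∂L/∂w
Average gradient = -0.8

Average = (1/5)(2 + 1 + 3 + -4 + -6) = -4/5 = -0.8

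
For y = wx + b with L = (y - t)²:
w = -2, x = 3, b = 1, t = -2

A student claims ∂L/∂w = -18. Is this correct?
Correct

y = (-2)(3) + 1 = -5
∂L/∂y = 2(y - t) = 2(-5 - -2) = -6
∂y/∂w = x = 3
∂L/∂w = -6 × 3 = -18

Claimed value: -18
Correct: The correct gradient is -18.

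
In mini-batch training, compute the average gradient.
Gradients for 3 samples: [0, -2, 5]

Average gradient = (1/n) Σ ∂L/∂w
Average gradient = 1

Average = (1/3)(0 + -2 + 5) = 3/3 = 1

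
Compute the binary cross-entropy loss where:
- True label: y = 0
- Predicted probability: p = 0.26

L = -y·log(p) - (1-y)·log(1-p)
L = 0.3011

L = -0·log(0.26) - 1·log(0.74) = -log(0.74) = 0.3011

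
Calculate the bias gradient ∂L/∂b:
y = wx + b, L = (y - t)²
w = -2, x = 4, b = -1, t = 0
∂L/∂b = -18

y = wx + b = (-2)(4) + -1 = -9
∂L/∂y = 2(y - t) = 2(-9 - 0) = -18
∂y/∂b = 1
∂L/∂b = ∂L/∂y · ∂y/∂b = -18 × 1 = -18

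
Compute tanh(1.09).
0.7969

tanh(1.09) = (e^(1.09) - e^(-1.09))/(e^(1.09) + e^(-1.09)) = 0.7969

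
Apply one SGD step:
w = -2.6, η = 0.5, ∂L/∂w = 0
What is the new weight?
w_new = -2.6

w_new = w - η·∂L/∂w = -2.6 - 0.5×(0) = -2.6 - (0) = -2.6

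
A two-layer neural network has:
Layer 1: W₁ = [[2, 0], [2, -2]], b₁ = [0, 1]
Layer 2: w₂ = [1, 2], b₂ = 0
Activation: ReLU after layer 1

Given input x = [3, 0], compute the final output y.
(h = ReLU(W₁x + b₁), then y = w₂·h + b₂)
y = 20

Layer 1 pre-activation: z₁ = [6, 7]
After ReLU: h = [6, 7]
Layer 2 output: y = 1×6 + 2×7 + 0 = 20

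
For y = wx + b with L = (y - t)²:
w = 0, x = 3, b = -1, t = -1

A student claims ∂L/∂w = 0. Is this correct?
Correct

y = (0)(3) + -1 = -1
∂L/∂y = 2(y - t) = 2(-1 - -1) = 0
∂y/∂w = x = 3
∂L/∂w = 0 × 3 = 0

Claimed value: 0
Correct: The correct gradient is 0.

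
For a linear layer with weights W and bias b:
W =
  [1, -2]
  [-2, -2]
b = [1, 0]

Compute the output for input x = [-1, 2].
y = [-4, -2]

Wx = [1×-1 + -2×2, -2×-1 + -2×2]
   = [-5, -2]
y = Wx + b = [-5 + 1, -2 + 0] = [-4, -2]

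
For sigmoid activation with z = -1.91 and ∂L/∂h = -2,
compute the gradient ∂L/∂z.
∂L/∂z = -0.2247

σ(-1.91) = 0.129
σ'(-1.91) = σ(-1.91)(1 - σ(-1.91)) = 0.129 × 0.871 = 0.1123
∂L/∂z = ∂L/∂h · σ'(z) = -2 × 0.1123 = -0.2247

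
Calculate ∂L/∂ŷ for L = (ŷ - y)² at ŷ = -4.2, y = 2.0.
∂L/∂ŷ = -12.4

∂L/∂ŷ = 2(ŷ - y) = 2(-4.2 - 2.0) = 2(-6.2) = -12.4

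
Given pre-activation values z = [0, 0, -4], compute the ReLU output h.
h = [0, 0, 0]

ReLU applied element-wise: max(0,0)=0, max(0,0)=0, max(0,-4)=0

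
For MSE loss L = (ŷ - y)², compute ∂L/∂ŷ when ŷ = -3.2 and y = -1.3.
∂L/∂ŷ = -3.8

∂L/∂ŷ = 2(ŷ - y) = 2(-3.2 - -1.3) = 2(-1.9) = -3.8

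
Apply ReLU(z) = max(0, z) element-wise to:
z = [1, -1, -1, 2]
h = [1, 0, 0, 2]

ReLU applied element-wise: max(0,1)=1, max(0,-1)=0, max(0,-1)=0, max(0,2)=2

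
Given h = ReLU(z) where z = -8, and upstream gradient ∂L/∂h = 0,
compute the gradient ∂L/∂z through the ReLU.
∂L/∂z = 0

h = ReLU(-8) = 0
Since z < 0: ∂h/∂z = 0
∂L/∂z = ∂L/∂h · ∂h/∂z = 0 × 0 = 0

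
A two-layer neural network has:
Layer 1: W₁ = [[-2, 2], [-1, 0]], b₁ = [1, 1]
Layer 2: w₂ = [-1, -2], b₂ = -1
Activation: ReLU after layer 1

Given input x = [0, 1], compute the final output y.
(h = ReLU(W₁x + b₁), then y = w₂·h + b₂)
y = -6

Layer 1 pre-activation: z₁ = [3, 1]
After ReLU: h = [3, 1]
Layer 2 output: y = -1×3 + -2×1 + -1 = -6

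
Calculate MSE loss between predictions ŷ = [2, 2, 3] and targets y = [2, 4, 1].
MSE = 2.667

MSE = (1/3)((2-2)² + (2-4)² + (3-1)²) = (1/3)(0 + 4 + 4) = 2.667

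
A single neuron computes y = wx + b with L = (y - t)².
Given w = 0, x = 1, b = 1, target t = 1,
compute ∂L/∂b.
∂L/∂b = 0

y = wx + b = (0)(1) + 1 = 1
∂L/∂y = 2(y - t) = 2(1 - 1) = 0
∂y/∂b = 1
∂L/∂b = ∂L/∂y · ∂y/∂b = 0 × 1 = 0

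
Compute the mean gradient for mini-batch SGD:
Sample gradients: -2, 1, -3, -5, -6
Average gradient = -3

Average = (1/5)(-2 + 1 + -3 + -5 + -6) = -15/5 = -3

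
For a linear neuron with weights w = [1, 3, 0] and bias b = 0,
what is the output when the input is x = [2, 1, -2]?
y = 5

y = (1)(2) + (3)(1) + (0)(-2) + 0 = 5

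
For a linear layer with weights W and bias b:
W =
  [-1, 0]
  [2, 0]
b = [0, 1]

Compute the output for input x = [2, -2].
y = [-2, 5]

Wx = [-1×2 + 0×-2, 2×2 + 0×-2]
   = [-2, 4]
y = Wx + b = [-2 + 0, 4 + 1] = [-2, 5]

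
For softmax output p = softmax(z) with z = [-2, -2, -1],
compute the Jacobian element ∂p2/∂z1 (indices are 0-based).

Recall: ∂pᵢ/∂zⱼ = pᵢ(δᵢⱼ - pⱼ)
∂p2/∂z1 = -0.1221

p = softmax(z) = [0.2119, 0.2119, 0.5761]
p2 = 0.5761, p1 = 0.2119

∂p2/∂z1 = -p2 × p1 = -0.5761 × 0.2119 = -0.1221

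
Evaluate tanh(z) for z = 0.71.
0.6107

tanh(0.71) = (e^(0.71) - e^(-0.71))/(e^(0.71) + e^(-0.71)) = 0.6107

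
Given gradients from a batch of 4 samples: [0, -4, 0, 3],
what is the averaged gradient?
Average gradient = -0.25

Average = (1/4)(0 + -4 + 0 + 3) = -1/4 = -0.25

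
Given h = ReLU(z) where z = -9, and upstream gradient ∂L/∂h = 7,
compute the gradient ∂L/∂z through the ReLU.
∂L/∂z = 0

h = ReLU(-9) = 0
Since z < 0: ∂h/∂z = 0
∂L/∂z = ∂L/∂h · ∂h/∂z = 7 × 0 = 0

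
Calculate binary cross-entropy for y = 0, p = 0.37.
L = 0.462

L = -0·log(0.37) - 1·log(0.63) = -log(0.63) = 0.462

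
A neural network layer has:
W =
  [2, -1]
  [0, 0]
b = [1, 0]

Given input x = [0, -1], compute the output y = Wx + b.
y = [2, 0]

Wx = [2×0 + -1×-1, 0×0 + 0×-1]
   = [1, 0]
y = Wx + b = [1 + 1, 0 + 0] = [2, 0]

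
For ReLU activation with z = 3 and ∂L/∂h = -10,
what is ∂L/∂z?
∂L/∂z = -10

h = ReLU(3) = 3
Since z > 0: ∂h/∂z = 1
∂L/∂z = ∂L/∂h · ∂h/∂z = -10 × 1 = -10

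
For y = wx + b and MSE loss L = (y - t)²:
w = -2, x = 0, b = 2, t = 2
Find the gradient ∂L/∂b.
∂L/∂b = 0

y = wx + b = (-2)(0) + 2 = 2
∂L/∂y = 2(y - t) = 2(2 - 2) = 0
∂y/∂b = 1
∂L/∂b = ∂L/∂y · ∂y/∂b = 0 × 1 = 0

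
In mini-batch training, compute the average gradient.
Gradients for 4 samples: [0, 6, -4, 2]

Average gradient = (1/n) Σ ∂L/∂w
Average gradient = 1

Average = (1/4)(0 + 6 + -4 + 2) = 4/4 = 1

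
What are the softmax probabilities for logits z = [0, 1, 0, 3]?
p = [0.0403, 0.1096, 0.0403, 0.8098]

exp(z) = [1, 2.718, 1, 20.09]
Sum = 24.8
p = [0.0403, 0.1096, 0.0403, 0.8098]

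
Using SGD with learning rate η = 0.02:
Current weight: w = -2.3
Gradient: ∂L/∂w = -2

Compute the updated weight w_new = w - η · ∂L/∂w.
w_new = -2.26

w_new = w - η·∂L/∂w = -2.3 - 0.02×(-2) = -2.3 - (-0.04) = -2.26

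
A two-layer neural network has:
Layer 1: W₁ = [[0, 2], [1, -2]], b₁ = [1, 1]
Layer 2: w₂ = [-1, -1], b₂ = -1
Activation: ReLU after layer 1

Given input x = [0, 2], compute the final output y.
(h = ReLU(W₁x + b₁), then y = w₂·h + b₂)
y = -6

Layer 1 pre-activation: z₁ = [5, -3]
After ReLU: h = [5, 0]
Layer 2 output: y = -1×5 + -1×0 + -1 = -6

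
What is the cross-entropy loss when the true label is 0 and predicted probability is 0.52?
L = 0.734

L = -0·log(0.52) - 1·log(0.48) = -log(0.48) = 0.734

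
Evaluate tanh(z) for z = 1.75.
0.9414

tanh(1.75) = (e^(1.75) - e^(-1.75))/(e^(1.75) + e^(-1.75)) = 0.9414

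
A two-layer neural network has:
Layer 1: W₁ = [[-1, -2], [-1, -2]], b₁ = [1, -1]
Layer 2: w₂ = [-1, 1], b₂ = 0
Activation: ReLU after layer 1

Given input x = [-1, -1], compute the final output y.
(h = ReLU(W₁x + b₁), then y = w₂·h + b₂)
y = -2

Layer 1 pre-activation: z₁ = [4, 2]
After ReLU: h = [4, 2]
Layer 2 output: y = -1×4 + 1×2 + 0 = -2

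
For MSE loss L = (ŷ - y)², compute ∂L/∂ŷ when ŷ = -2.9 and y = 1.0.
∂L/∂ŷ = -7.8

∂L/∂ŷ = 2(ŷ - y) = 2(-2.9 - 1.0) = 2(-3.9) = -7.8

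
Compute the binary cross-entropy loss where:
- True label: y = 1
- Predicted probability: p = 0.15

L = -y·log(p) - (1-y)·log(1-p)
L = 1.897

L = -1·log(0.15) - 0·log(0.85) = -log(0.15) = 1.897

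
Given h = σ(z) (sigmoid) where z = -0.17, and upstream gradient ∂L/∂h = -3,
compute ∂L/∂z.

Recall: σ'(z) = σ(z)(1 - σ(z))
∂L/∂z = -0.7446

σ(-0.17) = 0.4576
σ'(-0.17) = σ(-0.17)(1 - σ(-0.17)) = 0.4576 × 0.5424 = 0.2482
∂L/∂z = ∂L/∂h · σ'(z) = -3 × 0.2482 = -0.7446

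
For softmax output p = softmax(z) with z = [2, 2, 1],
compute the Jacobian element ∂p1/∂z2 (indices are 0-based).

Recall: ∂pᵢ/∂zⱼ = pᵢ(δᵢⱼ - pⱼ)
∂p1/∂z2 = -0.06561

p = softmax(z) = [0.4223, 0.4223, 0.1554]
p1 = 0.4223, p2 = 0.1554

∂p1/∂z2 = -p1 × p2 = -0.4223 × 0.1554 = -0.06561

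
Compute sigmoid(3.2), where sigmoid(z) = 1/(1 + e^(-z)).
0.9608

sigmoid(3.2) = 1/(1 + e^(-3.2)) = 1/(1 + 0.04076) = 0.9608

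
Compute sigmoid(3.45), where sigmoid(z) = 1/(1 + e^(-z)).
0.9692

sigmoid(3.45) = 1/(1 + e^(-3.45)) = 1/(1 + 0.03175) = 0.9692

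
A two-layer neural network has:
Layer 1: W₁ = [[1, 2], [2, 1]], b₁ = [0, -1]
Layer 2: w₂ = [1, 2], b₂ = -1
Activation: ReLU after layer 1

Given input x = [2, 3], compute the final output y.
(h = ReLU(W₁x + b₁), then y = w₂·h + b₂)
y = 19

Layer 1 pre-activation: z₁ = [8, 6]
After ReLU: h = [8, 6]
Layer 2 output: y = 1×8 + 2×6 + -1 = 19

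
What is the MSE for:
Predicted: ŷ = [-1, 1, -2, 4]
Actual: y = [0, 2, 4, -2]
MSE = 18.5

MSE = (1/4)((-1-0)² + (1-2)² + (-2-4)² + (4--2)²) = (1/4)(1 + 1 + 36 + 36) = 18.5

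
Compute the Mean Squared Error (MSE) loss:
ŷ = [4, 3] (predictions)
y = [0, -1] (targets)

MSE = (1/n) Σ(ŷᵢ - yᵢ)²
MSE = 16

MSE = (1/2)((4-0)² + (3--1)²) = (1/2)(16 + 16) = 16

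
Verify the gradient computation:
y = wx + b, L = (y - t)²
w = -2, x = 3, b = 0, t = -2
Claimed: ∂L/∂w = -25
Incorrect

y = (-2)(3) + 0 = -6
∂L/∂y = 2(y - t) = 2(-6 - -2) = -8
∂y/∂w = x = 3
∂L/∂w = -8 × 3 = -24

Claimed value: -25
Incorrect: The correct gradient is -24.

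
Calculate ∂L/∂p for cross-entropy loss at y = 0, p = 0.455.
∂L/∂p = 1.835

∂L/∂p = -y/p + (1-y)/(1-p) = 0 + 1/0.545 = 1.835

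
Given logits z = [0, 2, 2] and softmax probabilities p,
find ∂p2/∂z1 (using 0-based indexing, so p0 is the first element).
∂p2/∂z1 = -0.2193

p = softmax(z) = [0.06338, 0.4683, 0.4683]
p2 = 0.4683, p1 = 0.4683

∂p2/∂z1 = -p2 × p1 = -0.4683 × 0.4683 = -0.2193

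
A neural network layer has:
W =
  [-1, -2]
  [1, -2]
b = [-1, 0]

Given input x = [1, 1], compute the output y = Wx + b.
y = [-4, -1]

Wx = [-1×1 + -2×1, 1×1 + -2×1]
   = [-3, -1]
y = Wx + b = [-3 + -1, -1 + 0] = [-4, -1]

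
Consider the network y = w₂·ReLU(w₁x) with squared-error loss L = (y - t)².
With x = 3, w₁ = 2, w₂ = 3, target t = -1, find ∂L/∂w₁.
∂L/∂w₁ = 342

Forward pass:
z = w₁x = 2×3 = 6
h = ReLU(6) = 6
y = w₂h = 3×6 = 18

Backward pass:
∂L/∂y = 2(y - t) = 2(18 - -1) = 38
∂y/∂h = w₂ = 3
∂h/∂z = 1 (ReLU derivative)
∂z/∂w₁ = x = 3

∂L/∂w₁ = 38 × 3 × 1 × 3 = 342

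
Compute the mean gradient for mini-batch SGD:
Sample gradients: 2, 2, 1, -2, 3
Average gradient = 1.2

Average = (1/5)(2 + 2 + 1 + -2 + 3) = 6/5 = 1.2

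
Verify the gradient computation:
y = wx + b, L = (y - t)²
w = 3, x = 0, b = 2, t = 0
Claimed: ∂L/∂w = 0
Correct

y = (3)(0) + 2 = 2
∂L/∂y = 2(y - t) = 2(2 - 0) = 4
∂y/∂w = x = 0
∂L/∂w = 4 × 0 = 0

Claimed value: 0
Correct: The correct gradient is 0.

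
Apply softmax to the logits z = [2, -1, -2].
p = [0.9362, 0.0466, 0.0171]

exp(z) = [7.389, 0.3679, 0.1353]
Sum = 7.892
p = [0.9362, 0.0466, 0.0171]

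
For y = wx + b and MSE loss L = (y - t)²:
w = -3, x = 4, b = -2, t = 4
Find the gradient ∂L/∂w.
∂L/∂w = -144

y = wx + b = (-3)(4) + -2 = -14
∂L/∂y = 2(y - t) = 2(-14 - 4) = -36
∂y/∂w = x = 4
∂L/∂w = ∂L/∂y · ∂y/∂w = -36 × 4 = -144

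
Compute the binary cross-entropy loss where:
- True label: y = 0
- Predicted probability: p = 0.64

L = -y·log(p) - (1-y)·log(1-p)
L = 1.022

L = -0·log(0.64) - 1·log(0.36) = -log(0.36) = 1.022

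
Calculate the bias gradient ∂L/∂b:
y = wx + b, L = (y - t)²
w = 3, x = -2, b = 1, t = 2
∂L/∂b = -14

y = wx + b = (3)(-2) + 1 = -5
∂L/∂y = 2(y - t) = 2(-5 - 2) = -14
∂y/∂b = 1
∂L/∂b = ∂L/∂y · ∂y/∂b = -14 × 1 = -14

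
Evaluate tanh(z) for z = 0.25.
0.2449

tanh(0.25) = (e^(0.25) - e^(-0.25))/(e^(0.25) + e^(-0.25)) = 0.2449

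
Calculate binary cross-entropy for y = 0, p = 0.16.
L = 0.1744

L = -0·log(0.16) - 1·log(0.84) = -log(0.84) = 0.1744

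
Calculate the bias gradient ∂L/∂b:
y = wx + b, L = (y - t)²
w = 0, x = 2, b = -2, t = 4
∂L/∂b = -12

y = wx + b = (0)(2) + -2 = -2
∂L/∂y = 2(y - t) = 2(-2 - 4) = -12
∂y/∂b = 1
∂L/∂b = ∂L/∂y · ∂y/∂b = -12 × 1 = -12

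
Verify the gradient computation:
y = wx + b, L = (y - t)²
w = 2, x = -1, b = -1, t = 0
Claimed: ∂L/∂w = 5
Incorrect

y = (2)(-1) + -1 = -3
∂L/∂y = 2(y - t) = 2(-3 - 0) = -6
∂y/∂w = x = -1
∂L/∂w = -6 × -1 = 6

Claimed value: 5
Incorrect: The correct gradient is 6.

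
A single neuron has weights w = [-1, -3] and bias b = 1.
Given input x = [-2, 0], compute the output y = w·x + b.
y = 3

y = (-1)(-2) + (-3)(0) + 1 = 3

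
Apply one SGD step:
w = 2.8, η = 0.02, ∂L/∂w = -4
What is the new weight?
w_new = 2.88

w_new = w - η·∂L/∂w = 2.8 - 0.02×(-4) = 2.8 - (-0.08) = 2.88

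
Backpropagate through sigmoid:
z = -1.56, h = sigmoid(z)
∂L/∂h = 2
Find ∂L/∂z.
∂L/∂z = 0.287

σ(-1.56) = 0.1736
σ'(-1.56) = σ(-1.56)(1 - σ(-1.56)) = 0.1736 × 0.8264 = 0.1435
∂L/∂z = ∂L/∂h · σ'(z) = 2 × 0.1435 = 0.287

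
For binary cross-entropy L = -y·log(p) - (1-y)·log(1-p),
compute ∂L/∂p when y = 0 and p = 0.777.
∂L/∂p = 4.484

∂L/∂p = -y/p + (1-y)/(1-p) = 0 + 1/0.223 = 4.484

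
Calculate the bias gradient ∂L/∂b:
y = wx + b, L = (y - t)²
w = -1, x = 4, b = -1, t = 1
∂L/∂b = -12

y = wx + b = (-1)(4) + -1 = -5
∂L/∂y = 2(y - t) = 2(-5 - 1) = -12
∂y/∂b = 1
∂L/∂b = ∂L/∂y · ∂y/∂b = -12 × 1 = -12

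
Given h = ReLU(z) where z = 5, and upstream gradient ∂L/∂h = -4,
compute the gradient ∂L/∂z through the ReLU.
∂L/∂z = -4

h = ReLU(5) = 5
Since z > 0: ∂h/∂z = 1
∂L/∂z = ∂L/∂h · ∂h/∂z = -4 × 1 = -4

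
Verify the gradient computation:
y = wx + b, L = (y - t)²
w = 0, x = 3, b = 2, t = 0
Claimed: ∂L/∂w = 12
Correct

y = (0)(3) + 2 = 2
∂L/∂y = 2(y - t) = 2(2 - 0) = 4
∂y/∂w = x = 3
∂L/∂w = 4 × 3 = 12

Claimed value: 12
Correct: The correct gradient is 12.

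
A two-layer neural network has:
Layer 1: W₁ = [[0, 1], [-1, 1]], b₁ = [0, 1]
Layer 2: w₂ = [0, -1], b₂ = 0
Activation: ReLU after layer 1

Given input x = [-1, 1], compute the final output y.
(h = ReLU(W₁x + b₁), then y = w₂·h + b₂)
y = -3

Layer 1 pre-activation: z₁ = [1, 3]
After ReLU: h = [1, 3]
Layer 2 output: y = 0×1 + -1×3 + 0 = -3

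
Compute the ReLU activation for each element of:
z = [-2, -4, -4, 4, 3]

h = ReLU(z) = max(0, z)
h = [0, 0, 0, 4, 3]

ReLU applied element-wise: max(0,-2)=0, max(0,-4)=0, max(0,-4)=0, max(0,4)=4, max(0,3)=3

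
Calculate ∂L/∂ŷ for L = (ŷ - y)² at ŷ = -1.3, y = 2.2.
∂L/∂ŷ = -7.0

∂L/∂ŷ = 2(ŷ - y) = 2(-1.3 - 2.2) = 2(-3.5) = -7.0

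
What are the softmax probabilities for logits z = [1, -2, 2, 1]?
p = [0.2097, 0.0104, 0.5701, 0.2097]

exp(z) = [2.718, 0.1353, 7.389, 2.718]
Sum = 12.96
p = [0.2097, 0.0104, 0.5701, 0.2097]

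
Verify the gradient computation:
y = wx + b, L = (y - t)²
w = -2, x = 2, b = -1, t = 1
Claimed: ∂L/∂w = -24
Correct

y = (-2)(2) + -1 = -5
∂L/∂y = 2(y - t) = 2(-5 - 1) = -12
∂y/∂w = x = 2
∂L/∂w = -12 × 2 = -24

Claimed value: -24
Correct: The correct gradient is -24.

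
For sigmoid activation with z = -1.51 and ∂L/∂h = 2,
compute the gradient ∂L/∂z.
∂L/∂z = 0.2964

σ(-1.51) = 0.1809
σ'(-1.51) = σ(-1.51)(1 - σ(-1.51)) = 0.1809 × 0.8191 = 0.1482
∂L/∂z = ∂L/∂h · σ'(z) = 2 × 0.1482 = 0.2964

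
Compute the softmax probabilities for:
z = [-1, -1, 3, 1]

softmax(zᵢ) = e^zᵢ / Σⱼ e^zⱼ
p = [0.0156, 0.0156, 0.8533, 0.1155]

exp(z) = [0.3679, 0.3679, 20.09, 2.718]
Sum = 23.54
p = [0.0156, 0.0156, 0.8533, 0.1155]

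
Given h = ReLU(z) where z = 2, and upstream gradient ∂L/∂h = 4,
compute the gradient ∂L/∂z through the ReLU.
∂L/∂z = 4

h = ReLU(2) = 2
Since z > 0: ∂h/∂z = 1
∂L/∂z = ∂L/∂h · ∂h/∂z = 4 × 1 = 4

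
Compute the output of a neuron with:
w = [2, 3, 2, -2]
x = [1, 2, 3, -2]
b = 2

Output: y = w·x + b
y = 20

y = (2)(1) + (3)(2) + (2)(3) + (-2)(-2) + 2 = 20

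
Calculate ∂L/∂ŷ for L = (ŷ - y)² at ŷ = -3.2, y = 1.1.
∂L/∂ŷ = -8.6

∂L/∂ŷ = 2(ŷ - y) = 2(-3.2 - 1.1) = 2(-4.3) = -8.6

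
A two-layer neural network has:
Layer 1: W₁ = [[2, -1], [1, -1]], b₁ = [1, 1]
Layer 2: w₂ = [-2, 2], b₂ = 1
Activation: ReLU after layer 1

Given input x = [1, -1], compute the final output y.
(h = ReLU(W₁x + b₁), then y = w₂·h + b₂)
y = -1

Layer 1 pre-activation: z₁ = [4, 3]
After ReLU: h = [4, 3]
Layer 2 output: y = -2×4 + 2×3 + 1 = -1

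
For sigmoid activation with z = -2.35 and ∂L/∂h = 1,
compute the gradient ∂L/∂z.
∂L/∂z = 0.07949

σ(-2.35) = 0.08707
σ'(-2.35) = σ(-2.35)(1 - σ(-2.35)) = 0.08707 × 0.9129 = 0.07949
∂L/∂z = ∂L/∂h · σ'(z) = 1 × 0.07949 = 0.07949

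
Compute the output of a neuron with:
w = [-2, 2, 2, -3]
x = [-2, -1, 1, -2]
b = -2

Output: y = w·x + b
y = 8

y = (-2)(-2) + (2)(-1) + (2)(1) + (-3)(-2) + -2 = 8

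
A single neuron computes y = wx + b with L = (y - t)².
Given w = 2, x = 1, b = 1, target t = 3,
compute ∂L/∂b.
∂L/∂b = 0

y = wx + b = (2)(1) + 1 = 3
∂L/∂y = 2(y - t) = 2(3 - 3) = 0
∂y/∂b = 1
∂L/∂b = ∂L/∂y · ∂y/∂b = 0 × 1 = 0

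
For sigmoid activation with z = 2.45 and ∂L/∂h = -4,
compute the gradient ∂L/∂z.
∂L/∂z = -0.2925

σ(2.45) = 0.9206
σ'(2.45) = σ(2.45)(1 - σ(2.45)) = 0.9206 × 0.07944 = 0.07313
∂L/∂z = ∂L/∂h · σ'(z) = -4 × 0.07313 = -0.2925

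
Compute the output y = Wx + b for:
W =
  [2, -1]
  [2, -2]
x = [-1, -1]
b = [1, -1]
y = [0, -1]

Wx = [2×-1 + -1×-1, 2×-1 + -2×-1]
   = [-1, 0]
y = Wx + b = [-1 + 1, 0 + -1] = [0, -1]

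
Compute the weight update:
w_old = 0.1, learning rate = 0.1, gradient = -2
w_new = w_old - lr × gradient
w_new = 0.3

w_new = w - η·∂L/∂w = 0.1 - 0.1×(-2) = 0.1 - (-0.2) = 0.3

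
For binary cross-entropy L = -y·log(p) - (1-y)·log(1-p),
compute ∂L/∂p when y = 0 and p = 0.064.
∂L/∂p = 1.068

∂L/∂p = -y/p + (1-y)/(1-p) = 0 + 1/0.936 = 1.068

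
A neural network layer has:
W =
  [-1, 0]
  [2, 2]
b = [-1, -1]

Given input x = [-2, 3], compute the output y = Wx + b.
y = [1, 1]

Wx = [-1×-2 + 0×3, 2×-2 + 2×3]
   = [2, 2]
y = Wx + b = [2 + -1, 2 + -1] = [1, 1]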